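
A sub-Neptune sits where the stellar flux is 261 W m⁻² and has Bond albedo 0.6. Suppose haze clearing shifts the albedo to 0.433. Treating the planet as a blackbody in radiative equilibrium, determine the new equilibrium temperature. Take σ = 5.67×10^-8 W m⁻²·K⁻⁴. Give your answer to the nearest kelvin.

160 K

With the new albedo, S(1−α₂)/4 = 37.00 W m⁻², so T₂ = 159.8 K.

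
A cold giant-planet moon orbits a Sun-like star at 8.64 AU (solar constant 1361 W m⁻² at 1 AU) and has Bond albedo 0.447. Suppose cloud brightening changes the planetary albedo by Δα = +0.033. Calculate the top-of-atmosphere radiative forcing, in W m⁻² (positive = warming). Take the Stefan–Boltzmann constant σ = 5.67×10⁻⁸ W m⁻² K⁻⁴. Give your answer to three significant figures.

-0.150 W m⁻²

Flux at the orbit: S = 1361/(8.64)² = 18.23 W m⁻².
ΔF = −(S/4)Δα = −(18.23/4)×(+0.033) = -0.1504 W m⁻².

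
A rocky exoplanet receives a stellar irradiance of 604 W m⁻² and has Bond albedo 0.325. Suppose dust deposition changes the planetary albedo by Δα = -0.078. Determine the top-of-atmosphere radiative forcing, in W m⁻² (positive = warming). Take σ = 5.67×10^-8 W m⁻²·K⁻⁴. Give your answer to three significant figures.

The change in absorbed flux is Δ[S(1−α)/4] = −SΔα/4 = 11.78 W m⁻².

11.8 W m⁻²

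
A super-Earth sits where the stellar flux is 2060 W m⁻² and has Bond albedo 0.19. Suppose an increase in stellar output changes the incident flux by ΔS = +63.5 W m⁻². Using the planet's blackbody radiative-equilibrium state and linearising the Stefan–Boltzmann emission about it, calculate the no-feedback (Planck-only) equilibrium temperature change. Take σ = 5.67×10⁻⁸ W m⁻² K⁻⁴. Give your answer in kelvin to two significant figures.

2.3 K

Unperturbed T_e = [2060·(1−0.19)/(4σ)]^¼ = 292.9 K.
Only a fraction (1−α) is absorbed and it's spread over 4πR², so ΔF = (1−α)ΔS/4 = 12.86 W m⁻².
Planck response: λ_P = 4σT_e³ = 4·5.67×10⁻⁸·(292.9)³ = 5.697 W m⁻²/K.
ΔT₀ = ΔF/λ_P = 12.86/5.697 = 2.26 K.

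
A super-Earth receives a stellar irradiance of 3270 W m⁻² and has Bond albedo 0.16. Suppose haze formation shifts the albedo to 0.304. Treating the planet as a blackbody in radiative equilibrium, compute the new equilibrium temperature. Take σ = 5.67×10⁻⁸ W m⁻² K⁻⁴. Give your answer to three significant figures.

317 kelvin

New equilibrium: T₂ = [(1−0.304)·3270/(4σ)]^(1/4) = 316.5 K.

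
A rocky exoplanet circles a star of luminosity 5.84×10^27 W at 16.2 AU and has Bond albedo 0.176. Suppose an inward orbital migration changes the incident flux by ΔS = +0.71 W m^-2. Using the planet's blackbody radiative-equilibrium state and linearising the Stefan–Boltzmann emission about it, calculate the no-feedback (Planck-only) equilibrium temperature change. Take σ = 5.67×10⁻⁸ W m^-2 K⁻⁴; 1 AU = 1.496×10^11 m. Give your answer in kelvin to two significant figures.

0.29 kelvin

d = 16.2 × 1.496×10^11 m = 2.424×10^12 m.
S = L/(4πd²) = 79.12 W m^-2.
Reference equilibrium: T_e = [S(1−α)/(4σ)]^(1/4) = 130.2 K.
TOA radiative forcing: ΔF = (1−α)ΔS/4 = 0.824·(+0.71)/4 = 0.1463 W m^-2.
Planck response: λ_P = 4σT_e³ = 4·5.67×10⁻⁸·(130.2)³ = 0.5007 W m^-2/K.
ΔT₀ = ΔF/λ_P = 0.1463/0.5007 = 0.292 K.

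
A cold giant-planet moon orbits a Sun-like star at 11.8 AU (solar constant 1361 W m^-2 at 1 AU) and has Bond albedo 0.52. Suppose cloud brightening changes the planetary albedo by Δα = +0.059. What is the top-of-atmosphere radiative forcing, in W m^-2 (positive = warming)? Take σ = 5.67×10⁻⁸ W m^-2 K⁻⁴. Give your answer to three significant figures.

Irradiance scales as 1/d², so S = 1361 W m^-2 × (1/11.8)² = 9.774 W m^-2.
The change in absorbed flux is Δ[S(1−α)/4] = −SΔα/4 = -0.1442 W m^-2.

-0.144 W m^-2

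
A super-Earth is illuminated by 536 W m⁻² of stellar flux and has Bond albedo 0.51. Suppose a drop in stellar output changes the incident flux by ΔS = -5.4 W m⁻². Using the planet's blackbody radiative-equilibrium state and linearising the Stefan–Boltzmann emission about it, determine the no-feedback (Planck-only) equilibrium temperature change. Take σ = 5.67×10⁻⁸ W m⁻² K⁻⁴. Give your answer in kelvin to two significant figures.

Unperturbed T_e = [536.0·(1−0.51)/(4σ)]^¼ = 184.5 K.
Only a fraction (1−α) is absorbed and it's spread over 4πR², so ΔF = (1−α)ΔS/4 = -0.6615 W m⁻².
Linearising σT⁴ gives d(σT⁴)/dT = 4σT_e³ = 1.424 W m⁻² per K.
Hence the no-feedback warming is ΔF/(4σT_e³) = -0.465 K.

-0.46 K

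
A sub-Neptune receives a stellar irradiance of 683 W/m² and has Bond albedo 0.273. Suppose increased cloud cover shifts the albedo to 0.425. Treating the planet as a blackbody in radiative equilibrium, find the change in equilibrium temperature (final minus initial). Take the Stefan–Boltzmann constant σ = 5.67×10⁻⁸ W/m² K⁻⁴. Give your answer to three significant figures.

With α = 0.273, T₁ = 216.3 K.
With α = 0.425, T₂ = 204.0 K.
Change: 204.0 − 216.3 = -12.32 K.

-12.3 K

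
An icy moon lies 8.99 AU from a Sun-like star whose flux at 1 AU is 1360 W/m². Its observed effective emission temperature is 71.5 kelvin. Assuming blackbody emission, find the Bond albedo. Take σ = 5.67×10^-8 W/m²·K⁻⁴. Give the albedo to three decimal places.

Flux at the orbit: S = 1360/(8.99)² = 16.83 W/m².
Rearranging the radiative balance, α = 1 − 4σT⁴/S.
σT⁴ = 1.482 W/m², so 4σT⁴ = 5.927 W/m².
1−α = 5.927/16.83 = 0.3522, so α = 0.6478.

0.648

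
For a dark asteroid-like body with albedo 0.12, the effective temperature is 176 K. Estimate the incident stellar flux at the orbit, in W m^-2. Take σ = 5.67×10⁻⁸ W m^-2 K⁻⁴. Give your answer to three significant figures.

247 W m^-2

From S(1−α)/4 = σT⁴: S = 4σT⁴/(1−α).
σT⁴ = 5.67×10⁻⁸·(176)⁴ = 54.40 W m^-2.
S = 4·54.40/0.88 = 247.3 W m^-2.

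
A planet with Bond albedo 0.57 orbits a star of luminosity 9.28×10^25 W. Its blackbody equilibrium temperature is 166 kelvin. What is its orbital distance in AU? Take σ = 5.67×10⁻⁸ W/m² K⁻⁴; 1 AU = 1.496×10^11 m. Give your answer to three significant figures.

Energy balance gives S = 4σT⁴/(1−α) = 400.5 W/m².
Then d = [L/(4πS)]^(1/2) = 1.358×10^11 m, i.e. 0.9077 AU.

0.908 AU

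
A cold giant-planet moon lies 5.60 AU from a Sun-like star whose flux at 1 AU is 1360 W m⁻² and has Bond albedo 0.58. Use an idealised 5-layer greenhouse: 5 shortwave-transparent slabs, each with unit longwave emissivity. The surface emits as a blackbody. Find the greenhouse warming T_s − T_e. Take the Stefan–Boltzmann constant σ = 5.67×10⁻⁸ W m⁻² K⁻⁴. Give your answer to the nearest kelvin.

Flux at the orbit: S = 1360/(5.60)² = 43.37 W m⁻².
Top-of-atmosphere balance: σT_e⁴ = S(1−α)/4 = 4.554 W m⁻² → T_e = 94.67 K.
Surface: T_s = (6)^¼·T_e = 148.2 K.
So the greenhouse effect raises the surface by 148.2 − 94.67 = 53.49 K.

53 K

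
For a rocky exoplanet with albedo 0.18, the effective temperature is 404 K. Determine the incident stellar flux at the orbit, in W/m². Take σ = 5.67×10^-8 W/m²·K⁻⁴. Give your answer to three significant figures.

7370 W/m²

From S(1−α)/4 = σT⁴: S = 4σT⁴/(1−α).
σT⁴ = 5.67×10⁻⁸·(404)⁴ = 1510 W/m².
S = 4·1510/0.82 = 7368 W/m².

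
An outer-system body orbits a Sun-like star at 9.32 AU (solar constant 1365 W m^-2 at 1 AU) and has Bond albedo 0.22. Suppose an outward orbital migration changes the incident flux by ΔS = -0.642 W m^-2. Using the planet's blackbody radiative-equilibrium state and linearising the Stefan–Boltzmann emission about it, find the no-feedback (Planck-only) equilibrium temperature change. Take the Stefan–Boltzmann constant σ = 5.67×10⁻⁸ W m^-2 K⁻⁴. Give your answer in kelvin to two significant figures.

-0.88 K

Irradiance scales as 1/d², so S = 1365 W m^-2 × (1/9.32)² = 15.71 W m^-2.
Unperturbed T_e = [15.71·(1−0.22)/(4σ)]^¼ = 85.74 K.
TOA radiative forcing: ΔF = (1−α)ΔS/4 = 0.78·(-0.642)/4 = -0.1252 W m^-2.
Linearising σT⁴ gives d(σT⁴)/dT = 4σT_e³ = 0.1430 W m^-2 per K.
So ΔT₀ = -0.1252/0.1430 = -0.876 K.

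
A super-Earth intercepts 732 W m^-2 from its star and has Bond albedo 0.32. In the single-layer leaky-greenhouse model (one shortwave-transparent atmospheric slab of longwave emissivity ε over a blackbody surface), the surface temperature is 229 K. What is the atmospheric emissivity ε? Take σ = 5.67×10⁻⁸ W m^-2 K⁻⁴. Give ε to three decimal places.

0.404

First, T_e = [732.0·(1−0.32)/(4σ)]^(1/4) = 216.4 K.
Inverting T_s⁴ = 2T_e⁴/(2−ε): (T_e/T_s)⁴ = 0.7981, so ε = 2(1 − 0.7981) = 0.4039.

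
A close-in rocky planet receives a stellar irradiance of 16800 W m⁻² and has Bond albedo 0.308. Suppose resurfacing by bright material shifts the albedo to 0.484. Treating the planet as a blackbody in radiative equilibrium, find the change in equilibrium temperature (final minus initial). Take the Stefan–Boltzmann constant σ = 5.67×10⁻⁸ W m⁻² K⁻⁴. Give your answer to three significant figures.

With α = 0.308, T₁ = 475.8 K.
With α = 0.484, T₂ = 442.2 K.
ΔT = T₂ − T₁ = -33.66 K.

-33.7 K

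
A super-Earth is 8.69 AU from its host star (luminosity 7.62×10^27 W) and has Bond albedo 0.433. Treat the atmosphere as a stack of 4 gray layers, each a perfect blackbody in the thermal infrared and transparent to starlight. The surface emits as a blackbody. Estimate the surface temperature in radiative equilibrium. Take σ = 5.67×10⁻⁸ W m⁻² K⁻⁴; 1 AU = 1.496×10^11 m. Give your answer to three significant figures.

259 K

d = 8.69 × 1.496×10^11 m = 1.300×10^12 m.
Spreading L over a sphere of radius d: S = 7.62×10^27/(4π·1.30×10^12²) = 358.8 W m⁻².
Top-of-atmosphere balance: σT_e⁴ = S(1−α)/4 = 50.86 W m⁻² → T_e = 173.1 K.
Layer-by-layer balance gives σT_s⁴ = (N+1)σT_e⁴, so T_s = 5^¼·173.1 = 258.8 K.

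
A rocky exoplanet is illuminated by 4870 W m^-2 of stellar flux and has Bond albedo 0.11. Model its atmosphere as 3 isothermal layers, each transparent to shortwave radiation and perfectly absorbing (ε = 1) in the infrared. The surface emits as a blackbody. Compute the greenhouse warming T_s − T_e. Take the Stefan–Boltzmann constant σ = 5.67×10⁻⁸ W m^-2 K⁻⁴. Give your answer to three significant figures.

154 K

The effective emission temperature is T_e = [S(1−α)/(4σ)]^¼ = 371.8 K.
Surface: T_s = (4)^¼·T_e = 525.8 K.
Warming: T_s − T_e = 154.0 K.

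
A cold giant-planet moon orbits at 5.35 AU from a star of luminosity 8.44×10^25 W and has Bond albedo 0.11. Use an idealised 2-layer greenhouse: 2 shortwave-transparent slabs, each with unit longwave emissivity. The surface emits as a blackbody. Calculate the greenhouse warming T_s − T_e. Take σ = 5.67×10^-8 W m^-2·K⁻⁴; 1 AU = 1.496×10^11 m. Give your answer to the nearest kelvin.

d = 5.35 × 1.496×10^11 m = 8.004×10^11 m.
Spreading L over a sphere of radius d: S = 8.44×10^25/(4π·8.00×10^11²) = 10.48 W m^-2.
OLR = S(1−α)/4 = 2.333 W m^-2; the top layer radiates at T_e = 80.09 K.
Surface: T_s = (3)^¼·T_e = 105.4 K.
So the greenhouse effect raises the surface by 105.4 − 80.09 = 25.31 K.

25 K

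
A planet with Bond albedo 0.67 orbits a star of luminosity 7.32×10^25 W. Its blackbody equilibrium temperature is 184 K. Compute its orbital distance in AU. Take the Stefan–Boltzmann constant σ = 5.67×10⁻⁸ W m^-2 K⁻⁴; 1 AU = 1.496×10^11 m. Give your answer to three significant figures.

Energy balance gives S = 4σT⁴/(1−α) = 787.8 W m^-2.
From L = 4πd²S, d = √(7.32×10^25/(4π·787.8)) = 8.599×10^10 m = 0.5748 AU.

0.575 AU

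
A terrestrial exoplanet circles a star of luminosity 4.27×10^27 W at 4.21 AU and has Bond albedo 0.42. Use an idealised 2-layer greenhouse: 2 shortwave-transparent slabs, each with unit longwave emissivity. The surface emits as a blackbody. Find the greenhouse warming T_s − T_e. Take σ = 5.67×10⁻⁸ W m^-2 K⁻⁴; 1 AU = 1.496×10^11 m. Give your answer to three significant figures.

Orbital distance: d = 4.21 AU = 6.298×10^11 m.
S = L/(4πd²) = 856.6 W m^-2.
The effective emission temperature is T_e = [S(1−α)/(4σ)]^¼ = 216.3 K.
T_s = (N+1)^(1/4)·T_e = 284.7 K.
So the greenhouse effect raises the surface by 284.7 − 216.3 = 68.38 K.

68.4 K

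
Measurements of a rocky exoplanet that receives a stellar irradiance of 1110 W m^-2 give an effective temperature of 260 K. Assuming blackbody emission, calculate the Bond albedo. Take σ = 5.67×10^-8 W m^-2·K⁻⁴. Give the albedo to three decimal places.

0.066

Energy balance: S(1−α)/4 = σT⁴, so 1−α = 4σT⁴/S.
σT⁴ = 259.1 W m^-2, so 4σT⁴ = 1036 W m^-2.
1−α = 1036/1110 = 0.9337, so α = 0.0663.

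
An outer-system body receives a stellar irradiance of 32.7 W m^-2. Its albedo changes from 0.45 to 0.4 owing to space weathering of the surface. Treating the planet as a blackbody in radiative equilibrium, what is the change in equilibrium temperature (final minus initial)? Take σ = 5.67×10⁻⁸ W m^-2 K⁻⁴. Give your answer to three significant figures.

2.08 kelvin

With α = 0.45, T₁ = 94.37 K.
With α = 0.4, T₂ = 96.44 K.
ΔT = T₂ − T₁ = 2.075 K.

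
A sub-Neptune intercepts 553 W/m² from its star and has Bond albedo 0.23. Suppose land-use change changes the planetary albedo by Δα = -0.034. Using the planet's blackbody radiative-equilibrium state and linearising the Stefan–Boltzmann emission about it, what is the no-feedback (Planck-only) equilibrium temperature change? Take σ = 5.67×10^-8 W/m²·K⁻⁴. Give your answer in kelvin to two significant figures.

Unperturbed T_e = [553.0·(1−0.23)/(4σ)]^¼ = 208.2 K.
ΔF = −(S/4)Δα = −(553.0/4)×(-0.034) = 4.700 W/m².
The Planck feedback parameter is 4σT_e³ = 2.046 W/m²/K.
ΔT₀ = ΔF/λ_P = 4.700/2.046 = 2.30 K.

2.3 K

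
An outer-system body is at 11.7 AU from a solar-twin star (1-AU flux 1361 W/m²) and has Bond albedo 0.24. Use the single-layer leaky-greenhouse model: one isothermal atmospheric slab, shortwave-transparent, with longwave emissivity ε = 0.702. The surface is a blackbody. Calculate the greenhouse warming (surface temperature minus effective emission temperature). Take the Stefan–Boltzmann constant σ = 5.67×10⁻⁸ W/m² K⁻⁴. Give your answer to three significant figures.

8.67 K

Irradiance scales as 1/d², so S = 1361 W/m² × (1/11.7)² = 9.942 W/m².
At the top of the atmosphere, σT_e⁴ = S(1−α)/4 = 1.889 W/m², giving T_e = 75.97 K.
Surface balance with a leaky layer gives σT_s⁴ = σT_e⁴·2/(2−ε), so T_s = T_e·[2/(2−0.702)]^(1/4) = 84.65 K.
Greenhouse warming: T_s − T_e = 8.671 K.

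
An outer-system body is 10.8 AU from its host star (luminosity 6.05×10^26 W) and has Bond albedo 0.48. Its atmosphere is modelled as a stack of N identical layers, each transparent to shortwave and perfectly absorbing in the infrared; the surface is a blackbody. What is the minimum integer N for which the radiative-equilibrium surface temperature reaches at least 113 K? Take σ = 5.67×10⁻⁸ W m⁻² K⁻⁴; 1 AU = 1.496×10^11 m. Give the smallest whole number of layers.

Orbital distance: d = 10.8 AU = 1.616×10^12 m.
Flux at the orbit: S = L/(4πd²) = 6.05×10^26/(4π·(1.62×10^12)²) = 18.44 W m⁻².
OLR = S(1−α)/4 = 2.398 W m⁻²; the top layer radiates at T_e = 80.64 K.
Since T_s⁴ = (N+1)T_e⁴, we need N ≥ (T_s/T_e)⁴ − 1 = 2.856.
Rounding up, N = 3.

3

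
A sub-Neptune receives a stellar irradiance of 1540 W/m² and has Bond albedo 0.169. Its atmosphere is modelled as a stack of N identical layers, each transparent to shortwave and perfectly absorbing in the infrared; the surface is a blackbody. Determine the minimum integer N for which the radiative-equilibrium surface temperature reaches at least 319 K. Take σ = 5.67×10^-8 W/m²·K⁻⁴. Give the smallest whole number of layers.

1

The effective emission temperature is T_e = [S(1−α)/(4σ)]^¼ = 274.1 K.
Need (N+1)T_e⁴ ≥ T_s⁴, i.e. N+1 ≥ (319/274.1)⁴ = 1.835.
The minimum whole number is N = 1.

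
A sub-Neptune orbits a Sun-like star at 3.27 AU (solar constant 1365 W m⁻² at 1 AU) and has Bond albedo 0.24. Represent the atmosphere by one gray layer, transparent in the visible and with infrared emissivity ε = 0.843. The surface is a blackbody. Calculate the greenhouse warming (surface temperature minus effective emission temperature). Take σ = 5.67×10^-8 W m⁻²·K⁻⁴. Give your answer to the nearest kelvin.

Irradiance scales as 1/d², so S = 1365 W m⁻² × (1/3.27)² = 127.7 W m⁻².
At the top of the atmosphere, σT_e⁴ = S(1−α)/4 = 24.25 W m⁻², giving T_e = 143.8 K.
For a single slab of emissivity ε, T_s⁴ = 2T_e⁴/(2−ε); thus T_s = 143.8·(1.729)^(1/4) = 164.9 K.
Greenhouse warming: T_s − T_e = 21.09 K.

21 K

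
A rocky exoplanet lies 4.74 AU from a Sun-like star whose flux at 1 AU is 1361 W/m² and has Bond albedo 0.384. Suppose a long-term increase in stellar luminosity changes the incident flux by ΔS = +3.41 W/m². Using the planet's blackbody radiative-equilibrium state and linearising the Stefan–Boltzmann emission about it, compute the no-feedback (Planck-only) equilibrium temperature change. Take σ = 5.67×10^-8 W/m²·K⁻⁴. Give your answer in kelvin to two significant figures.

1.6 K

By the inverse-square law, S = 1361/4.74² = 60.58 W/m².
Unperturbed T_e = [60.58·(1−0.384)/(4σ)]^¼ = 113.3 K.
ΔF = Δ[S(1−α)]/4 = (1−0.384)·+3.41/4 = 0.5251 W/m².
The Planck feedback parameter is 4σT_e³ = 0.3295 W/m²/K.
Hence the no-feedback warming is ΔF/(4σT_e³) = 1.59 K.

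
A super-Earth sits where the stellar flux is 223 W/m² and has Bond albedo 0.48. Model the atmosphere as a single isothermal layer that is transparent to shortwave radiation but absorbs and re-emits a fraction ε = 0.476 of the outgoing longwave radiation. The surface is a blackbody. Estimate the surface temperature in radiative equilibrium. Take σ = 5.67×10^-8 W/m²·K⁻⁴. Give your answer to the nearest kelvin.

The planet radiates to space at T_e = [S(1−α)/(4σ)]^(1/4) = 150.4 K.
Surface balance with a leaky layer gives σT_s⁴ = σT_e⁴·2/(2−ε), so T_s = T_e·[2/(2−0.476)]^(1/4) = 160.9 K.

161 K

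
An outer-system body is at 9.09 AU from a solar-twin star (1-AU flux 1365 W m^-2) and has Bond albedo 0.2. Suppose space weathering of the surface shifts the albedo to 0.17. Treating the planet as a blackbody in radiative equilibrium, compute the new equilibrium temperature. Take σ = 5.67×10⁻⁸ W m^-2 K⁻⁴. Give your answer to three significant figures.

By the inverse-square law, S = 1365/9.09² = 16.52 W m^-2.
T₂ = [S(1−α₂)/(4σ)]^(1/4) = [16.52·0.83/(4σ)]^(1/4) = 88.18 K.

88.2 kelvin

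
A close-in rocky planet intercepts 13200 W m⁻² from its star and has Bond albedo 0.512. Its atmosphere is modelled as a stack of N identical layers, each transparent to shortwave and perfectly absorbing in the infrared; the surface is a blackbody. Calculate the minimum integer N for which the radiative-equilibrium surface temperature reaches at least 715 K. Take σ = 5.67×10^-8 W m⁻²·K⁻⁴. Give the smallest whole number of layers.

OLR = S(1−α)/4 = 1610 W m⁻²; the top layer radiates at T_e = 410.5 K.
T_s = (N+1)^(1/4)·T_e ≥ 715 K requires N+1 ≥ (T_s/T_e)⁴ = (715/410.5)⁴ = 9.202.
The minimum whole number is N = 9.

9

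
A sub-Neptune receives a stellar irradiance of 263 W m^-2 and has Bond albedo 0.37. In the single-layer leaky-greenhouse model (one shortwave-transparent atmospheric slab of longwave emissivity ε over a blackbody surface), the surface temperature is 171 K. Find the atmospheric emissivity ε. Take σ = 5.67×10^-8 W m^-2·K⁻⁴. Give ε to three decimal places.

First, T_e = [263.0·(1−0.37)/(4σ)]^(1/4) = 164.4 K.
T_s⁴ = T_e⁴·2/(2−ε) → ε = 2 − 2(T_e/T_s)⁴ = 2 − 2·(164.4/171)⁴ = 0.2912.

0.291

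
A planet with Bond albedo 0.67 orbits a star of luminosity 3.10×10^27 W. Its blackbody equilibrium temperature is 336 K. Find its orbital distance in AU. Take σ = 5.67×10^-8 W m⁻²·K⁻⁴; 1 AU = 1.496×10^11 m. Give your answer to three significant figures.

Energy balance gives S = 4σT⁴/(1−α) = 8760 W m⁻².
From L = 4πd²S, d = √(3.10×10^27/(4π·8760)) = 1.678×10^11 m = 1.122 AU.

1.12 AU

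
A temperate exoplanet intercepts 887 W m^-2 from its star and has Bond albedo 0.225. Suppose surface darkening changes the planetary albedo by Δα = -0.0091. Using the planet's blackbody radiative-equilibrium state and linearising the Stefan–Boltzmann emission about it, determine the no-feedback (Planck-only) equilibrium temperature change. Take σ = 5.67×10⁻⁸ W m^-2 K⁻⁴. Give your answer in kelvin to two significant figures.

Unperturbed T_e = [887.0·(1−0.225)/(4σ)]^¼ = 234.6 K.
TOA radiative forcing: ΔF = −S·Δα/4 = −887.0·(-0.0091)/4 = 2.018 W m^-2.
The Planck feedback parameter is 4σT_e³ = 2.930 W m^-2/K.
So ΔT₀ = 2.018/2.930 = 0.689 K.

0.69 K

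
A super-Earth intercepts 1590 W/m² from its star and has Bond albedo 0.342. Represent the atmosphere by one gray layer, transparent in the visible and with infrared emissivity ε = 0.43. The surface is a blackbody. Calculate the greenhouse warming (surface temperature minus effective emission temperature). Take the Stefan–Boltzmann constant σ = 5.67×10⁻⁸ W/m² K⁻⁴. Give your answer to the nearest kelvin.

The planet radiates to space at T_e = [S(1−α)/(4σ)]^(1/4) = 260.6 K.
For a single slab of emissivity ε, T_s⁴ = 2T_e⁴/(2−ε); thus T_s = 260.6·(1.274)^(1/4) = 276.9 K.
Greenhouse warming: T_s − T_e = 16.26 K.

16 K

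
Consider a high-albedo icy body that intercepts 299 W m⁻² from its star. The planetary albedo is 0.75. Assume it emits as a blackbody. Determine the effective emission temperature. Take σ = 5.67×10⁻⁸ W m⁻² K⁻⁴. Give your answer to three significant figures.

135 K

Absorbed flux (global mean): S(1−α)/4 = 299.0·0.25/4 = 18.69 W m⁻².
Set σT⁴ = 18.69 → T = (18.69/σ)^(1/4) = 134.7 K.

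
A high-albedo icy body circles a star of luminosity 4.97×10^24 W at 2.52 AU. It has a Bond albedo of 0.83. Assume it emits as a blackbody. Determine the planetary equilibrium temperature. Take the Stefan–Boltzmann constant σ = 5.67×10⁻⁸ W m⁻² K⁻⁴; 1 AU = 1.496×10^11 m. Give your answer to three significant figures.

38.0 K

Orbital distance: d = 2.52 AU = 3.770×10^11 m.
S = L/(4πd²) = 2.783 W m⁻².
Absorbed flux (global mean): S(1−α)/4 = 2.783·0.17/4 = 0.1183 W m⁻².
Set σT⁴ = 0.1183 → T = (0.1183/σ)^(1/4) = 38.00 K.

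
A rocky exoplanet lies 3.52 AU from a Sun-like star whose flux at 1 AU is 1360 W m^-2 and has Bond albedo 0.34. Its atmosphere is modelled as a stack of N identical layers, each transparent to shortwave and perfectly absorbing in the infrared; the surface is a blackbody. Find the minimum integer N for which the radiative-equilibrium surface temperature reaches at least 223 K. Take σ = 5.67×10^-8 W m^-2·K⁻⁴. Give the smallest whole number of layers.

7

Flux at the orbit: S = 1360/(3.52)² = 109.8 W m^-2.
Top-of-atmosphere balance: σT_e⁴ = S(1−α)/4 = 18.11 W m^-2 → T_e = 133.7 K.
T_s = (N+1)^(1/4)·T_e ≥ 223 K requires N+1 ≥ (T_s/T_e)⁴ = (223/133.7)⁴ = 7.742.
The minimum whole number is N = 7.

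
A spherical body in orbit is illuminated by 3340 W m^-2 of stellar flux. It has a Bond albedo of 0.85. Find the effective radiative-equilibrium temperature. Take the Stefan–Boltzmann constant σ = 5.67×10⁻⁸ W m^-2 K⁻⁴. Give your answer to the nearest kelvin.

Absorbed flux (global mean): S(1−α)/4 = 3340·0.15/4 = 125.3 W m^-2.
In equilibrium σT⁴ equals this, so T = 216.8 K.

217 K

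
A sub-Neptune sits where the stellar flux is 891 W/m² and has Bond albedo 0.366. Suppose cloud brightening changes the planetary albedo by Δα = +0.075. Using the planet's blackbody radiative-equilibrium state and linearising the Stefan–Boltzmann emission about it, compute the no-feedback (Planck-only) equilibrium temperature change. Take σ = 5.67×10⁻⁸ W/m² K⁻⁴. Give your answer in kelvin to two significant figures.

-6.6 K

Reference equilibrium: T_e = [S(1−α)/(4σ)]^(1/4) = 223.4 K.
TOA radiative forcing: ΔF = −S·Δα/4 = −891.0·(+0.075)/4 = -16.71 W/m².
The Planck feedback parameter is 4σT_e³ = 2.529 W/m²/K.
Hence the no-feedback warming is ΔF/(4σT_e³) = -6.61 K.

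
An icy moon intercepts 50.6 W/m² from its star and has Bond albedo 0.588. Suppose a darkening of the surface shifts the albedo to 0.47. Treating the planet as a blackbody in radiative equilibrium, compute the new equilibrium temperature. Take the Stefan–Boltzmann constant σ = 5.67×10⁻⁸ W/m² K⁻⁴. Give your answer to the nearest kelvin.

New equilibrium: T₂ = [(1−0.47)·50.60/(4σ)]^(1/4) = 104.3 K.

104 K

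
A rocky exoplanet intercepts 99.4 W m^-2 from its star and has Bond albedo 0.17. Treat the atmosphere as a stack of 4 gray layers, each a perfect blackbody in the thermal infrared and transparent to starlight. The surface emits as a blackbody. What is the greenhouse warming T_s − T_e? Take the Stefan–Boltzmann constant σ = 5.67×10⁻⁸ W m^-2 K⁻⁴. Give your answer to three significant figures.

The effective emission temperature is T_e = [S(1−α)/(4σ)]^¼ = 138.1 K.
Surface: T_s = (5)^¼·T_e = 206.5 K.
So the greenhouse effect raises the surface by 206.5 − 138.1 = 68.41 K.

68.4 K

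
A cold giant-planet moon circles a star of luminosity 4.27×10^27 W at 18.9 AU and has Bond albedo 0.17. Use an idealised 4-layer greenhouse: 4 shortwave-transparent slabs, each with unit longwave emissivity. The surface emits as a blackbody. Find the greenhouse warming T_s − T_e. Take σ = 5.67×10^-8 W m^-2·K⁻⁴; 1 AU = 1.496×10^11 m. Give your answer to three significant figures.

Orbital distance: d = 18.9 AU = 2.827×10^12 m.
Spreading L over a sphere of radius d: S = 4.27×10^27/(4π·2.83×10^12²) = 42.50 W m^-2.
OLR = S(1−α)/4 = 8.820 W m^-2; the top layer radiates at T_e = 111.7 K.
T_s = (N+1)^(1/4)·T_e = 167.0 K.
So the greenhouse effect raises the surface by 167.0 − 111.7 = 55.32 K.

55.3 kelvin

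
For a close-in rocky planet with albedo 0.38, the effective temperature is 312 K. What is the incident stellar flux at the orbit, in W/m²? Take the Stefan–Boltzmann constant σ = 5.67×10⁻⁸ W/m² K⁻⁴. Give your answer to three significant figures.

3470 W/m²

From S(1−α)/4 = σT⁴: S = 4σT⁴/(1−α).
σT⁴ = 5.67×10⁻⁸·(312)⁴ = 537.3 W/m².
S = 4·537.3/0.62 = 3466 W/m².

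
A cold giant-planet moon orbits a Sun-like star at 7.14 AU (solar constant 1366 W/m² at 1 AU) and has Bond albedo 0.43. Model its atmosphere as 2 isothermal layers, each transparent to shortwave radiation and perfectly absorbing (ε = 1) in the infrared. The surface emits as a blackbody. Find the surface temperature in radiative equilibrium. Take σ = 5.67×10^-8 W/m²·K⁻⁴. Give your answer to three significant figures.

By the inverse-square law, S = 1366/7.14² = 26.80 W/m².
Top-of-atmosphere balance: σT_e⁴ = S(1−α)/4 = 3.818 W/m² → T_e = 90.59 K.
For an N-layer opaque stack, T_s⁴ = (N+1)T_e⁴, hence T_s = (3)^(1/4)×90.59 K = 119.2 K.

119 K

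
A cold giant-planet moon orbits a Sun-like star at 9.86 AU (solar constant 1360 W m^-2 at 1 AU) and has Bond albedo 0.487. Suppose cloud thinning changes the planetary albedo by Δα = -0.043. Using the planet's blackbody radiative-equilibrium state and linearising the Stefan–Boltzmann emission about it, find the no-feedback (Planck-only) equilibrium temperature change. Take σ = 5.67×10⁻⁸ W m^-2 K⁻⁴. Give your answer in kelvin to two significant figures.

1.6 K

By the inverse-square law, S = 1360/9.86² = 13.99 W m^-2.
Unperturbed T_e = [13.99·(1−0.487)/(4σ)]^¼ = 75.00 K.
The change in absorbed flux is Δ[S(1−α)/4] = −SΔα/4 = 0.1504 W m^-2.
The Planck feedback parameter is 4σT_e³ = 0.09568 W m^-2/K.
So ΔT₀ = 0.1504/0.09568 = 1.57 K.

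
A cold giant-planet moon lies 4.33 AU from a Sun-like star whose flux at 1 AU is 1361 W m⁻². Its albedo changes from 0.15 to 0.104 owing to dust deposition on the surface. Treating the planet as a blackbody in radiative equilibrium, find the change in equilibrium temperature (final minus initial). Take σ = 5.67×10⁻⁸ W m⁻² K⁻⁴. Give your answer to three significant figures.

1.70 K

By the inverse-square law, S = 1361/4.33² = 72.59 W m⁻².
With α = 0.15, T₁ = 128.4 K.
Final:   T₂ = [S(1−0.104)/(4σ)]^(1/4) = 130.1 K.
Change: 130.1 − 128.4 = 1.703 K.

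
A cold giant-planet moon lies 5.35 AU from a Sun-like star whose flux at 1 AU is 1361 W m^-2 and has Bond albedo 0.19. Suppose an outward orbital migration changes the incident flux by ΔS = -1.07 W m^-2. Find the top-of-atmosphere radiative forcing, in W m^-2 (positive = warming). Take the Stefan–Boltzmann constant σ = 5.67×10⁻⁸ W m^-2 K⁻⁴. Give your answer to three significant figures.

-0.217 W m^-2

By the inverse-square law, S = 1361/5.35² = 47.55 W m^-2.
ΔF = Δ[S(1−α)]/4 = (1−0.19)·-1.07/4 = -0.2167 W m^-2.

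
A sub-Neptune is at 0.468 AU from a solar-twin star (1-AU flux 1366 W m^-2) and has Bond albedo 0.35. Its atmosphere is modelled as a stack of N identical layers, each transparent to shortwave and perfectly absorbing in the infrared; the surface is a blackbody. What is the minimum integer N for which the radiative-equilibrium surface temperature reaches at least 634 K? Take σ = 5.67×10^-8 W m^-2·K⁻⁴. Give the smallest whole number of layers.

9

By the inverse-square law, S = 1366/0.468² = 6237 W m^-2.
OLR = S(1−α)/4 = 1013 W m^-2; the top layer radiates at T_e = 365.6 K.
T_s = (N+1)^(1/4)·T_e ≥ 634 K requires N+1 ≥ (T_s/T_e)⁴ = (634/365.6)⁴ = 9.039.
So N ≥ 8.039; the smallest integer is N = 9.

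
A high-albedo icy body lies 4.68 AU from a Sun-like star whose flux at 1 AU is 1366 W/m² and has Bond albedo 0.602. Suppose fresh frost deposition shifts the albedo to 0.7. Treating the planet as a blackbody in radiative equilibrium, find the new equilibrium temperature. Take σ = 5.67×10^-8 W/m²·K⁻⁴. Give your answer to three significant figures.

95.3 kelvin

Irradiance scales as 1/d², so S = 1366 W/m² × (1/4.68)² = 62.37 W/m².
New equilibrium: T₂ = [(1−0.7)·62.37/(4σ)]^(1/4) = 95.30 K.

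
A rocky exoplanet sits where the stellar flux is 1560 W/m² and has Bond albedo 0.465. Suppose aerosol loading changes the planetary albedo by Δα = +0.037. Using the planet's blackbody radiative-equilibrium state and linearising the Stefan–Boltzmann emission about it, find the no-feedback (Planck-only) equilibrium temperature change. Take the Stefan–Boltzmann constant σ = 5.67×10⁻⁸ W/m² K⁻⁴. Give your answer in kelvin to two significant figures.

-4.3 K

Reference equilibrium: T_e = [S(1−α)/(4σ)]^(1/4) = 246.3 K.
ΔF = −(S/4)Δα = −(1560/4)×(+0.037) = -14.43 W/m².
The Planck feedback parameter is 4σT_e³ = 3.389 W/m²/K.
Hence the no-feedback warming is ΔF/(4σT_e³) = -4.26 K.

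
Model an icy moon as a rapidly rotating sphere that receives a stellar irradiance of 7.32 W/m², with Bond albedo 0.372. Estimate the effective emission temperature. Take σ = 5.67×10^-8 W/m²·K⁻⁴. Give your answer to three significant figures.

The planet absorbs (1−α)S over its disc πR² and re-emits over 4πR², so the mean absorbed flux is (1−0.372)·7.320/4 = 1.149 W/m².
Set σT⁴ = 1.149 → T = (1.149/σ)^(1/4) = 67.10 K.

67.1 kelvin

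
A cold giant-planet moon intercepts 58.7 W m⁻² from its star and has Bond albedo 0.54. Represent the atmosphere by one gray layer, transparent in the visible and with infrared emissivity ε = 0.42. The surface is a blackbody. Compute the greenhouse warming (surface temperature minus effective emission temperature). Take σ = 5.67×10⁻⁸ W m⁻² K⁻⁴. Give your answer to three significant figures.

Effective emission temperature (TOA balance): σT_e⁴ = S(1−α)/4 = 6.750 W m⁻² → T_e = 104.5 K.
The surface balance (absorbed SW + ε·downward IR = σT_s⁴) with T_a⁴ = T_s⁴/2 reduces to T_s = T_e·[2/(2−ε)]^¼ = 110.8 K.
T_s − T_e = 110.8 − 104.5 = 6.341 K.

6.34 K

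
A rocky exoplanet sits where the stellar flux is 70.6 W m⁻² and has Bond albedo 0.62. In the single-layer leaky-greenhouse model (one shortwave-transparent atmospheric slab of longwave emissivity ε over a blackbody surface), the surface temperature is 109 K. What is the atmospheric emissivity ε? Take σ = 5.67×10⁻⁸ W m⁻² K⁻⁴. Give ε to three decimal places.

Effective temperature: T_e = [S(1−α)/(4σ)]^(1/4) = 104.3 K.
T_s⁴ = T_e⁴·2/(2−ε) → ε = 2 − 2(T_e/T_s)⁴ = 2 − 2·(104.3/109)⁴ = 0.3240.

0.324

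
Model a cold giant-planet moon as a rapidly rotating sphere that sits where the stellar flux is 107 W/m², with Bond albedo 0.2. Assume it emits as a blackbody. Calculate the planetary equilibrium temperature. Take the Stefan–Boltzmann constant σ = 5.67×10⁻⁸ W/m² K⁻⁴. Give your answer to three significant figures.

The planet absorbs (1−α)S over its disc πR² and re-emits over 4πR², so the mean absorbed flux is (1−0.2)·107.0/4 = 21.40 W/m².
In equilibrium σT⁴ equals this, so T = 139.4 K.

139 kelvin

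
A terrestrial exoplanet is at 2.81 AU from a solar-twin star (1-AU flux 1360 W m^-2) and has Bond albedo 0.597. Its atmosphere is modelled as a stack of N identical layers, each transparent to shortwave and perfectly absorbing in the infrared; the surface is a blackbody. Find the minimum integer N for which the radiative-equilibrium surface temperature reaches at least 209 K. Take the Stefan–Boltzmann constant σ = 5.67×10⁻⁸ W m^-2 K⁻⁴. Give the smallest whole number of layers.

Irradiance scales as 1/d², so S = 1360 W m^-2 × (1/2.81)² = 172.2 W m^-2.
Top-of-atmosphere balance: σT_e⁴ = S(1−α)/4 = 17.35 W m^-2 → T_e = 132.3 K.
Since T_s⁴ = (N+1)T_e⁴, we need N ≥ (T_s/T_e)⁴ − 1 = 5.234.
The minimum whole number is N = 6.

6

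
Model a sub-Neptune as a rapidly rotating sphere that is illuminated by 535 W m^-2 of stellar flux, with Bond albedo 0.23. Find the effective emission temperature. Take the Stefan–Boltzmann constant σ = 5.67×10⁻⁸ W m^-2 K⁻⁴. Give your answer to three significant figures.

206 K

Absorbed flux (global mean): S(1−α)/4 = 535.0·0.77/4 = 103.0 W m^-2.
Set σT⁴ = 103.0 → T = (103.0/σ)^(1/4) = 206.4 K.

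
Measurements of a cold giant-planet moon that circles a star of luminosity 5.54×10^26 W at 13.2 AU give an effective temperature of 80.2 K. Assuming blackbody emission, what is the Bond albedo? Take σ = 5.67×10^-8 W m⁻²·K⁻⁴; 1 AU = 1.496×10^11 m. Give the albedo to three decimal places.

0.170

Orbital distance: d = 13.2 AU = 1.975×10^12 m.
S = L/(4πd²) = 11.31 W m⁻².
Energy balance: S(1−α)/4 = σT⁴, so 1−α = 4σT⁴/S.
σT⁴ = 2.346 W m⁻², so 4σT⁴ = 9.383 W m⁻².
Hence α = 1 − 9.383/11.31 = 0.1701.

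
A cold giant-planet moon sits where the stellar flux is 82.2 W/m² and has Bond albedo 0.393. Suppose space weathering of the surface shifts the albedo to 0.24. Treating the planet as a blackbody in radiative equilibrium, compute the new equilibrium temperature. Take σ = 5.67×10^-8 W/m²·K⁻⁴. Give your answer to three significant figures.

New equilibrium: T₂ = [(1−0.24)·82.20/(4σ)]^(1/4) = 128.8 K.

129 K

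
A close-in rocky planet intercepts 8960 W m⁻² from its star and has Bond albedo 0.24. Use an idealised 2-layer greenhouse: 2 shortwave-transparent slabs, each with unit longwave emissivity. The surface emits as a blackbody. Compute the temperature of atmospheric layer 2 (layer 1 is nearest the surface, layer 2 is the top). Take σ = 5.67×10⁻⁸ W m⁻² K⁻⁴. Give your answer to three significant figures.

OLR = S(1−α)/4 = 1702 W m⁻²; the top layer radiates at T_e = 416.3 K.
The net upward flux σT_e⁴ is constant between every pair of levels, so T_k⁴ = (N+1−k)T_e⁴.
T_2 = (1)^(1/4)·416.3 = 416.3 K.

416 K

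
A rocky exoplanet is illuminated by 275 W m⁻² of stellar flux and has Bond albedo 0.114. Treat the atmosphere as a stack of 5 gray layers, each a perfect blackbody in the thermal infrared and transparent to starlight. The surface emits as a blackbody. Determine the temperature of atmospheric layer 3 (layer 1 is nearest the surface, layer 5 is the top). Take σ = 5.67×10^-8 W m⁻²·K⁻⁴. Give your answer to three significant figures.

Top-of-atmosphere balance: σT_e⁴ = S(1−α)/4 = 60.91 W m⁻² → T_e = 181.0 K.
Each opaque layer satisfies 2T_j⁴ = T_{j−1}⁴ + T_{j+1}⁴, giving T_k⁴ = (N+1−k)T_e⁴.
With k = 3: T_3 = (5+1−3)^¼·181.0 K = 238.3 K.

238 kelvin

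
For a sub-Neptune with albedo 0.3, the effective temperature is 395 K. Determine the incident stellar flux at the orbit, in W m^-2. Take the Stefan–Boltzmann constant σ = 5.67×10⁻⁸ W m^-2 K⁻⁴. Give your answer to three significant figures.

Invert the energy balance for S: S = 4σT⁴/(1−α).
σT⁴ = 5.67×10⁻⁸·(395)⁴ = 1380 W m^-2.
So S = 4×1380/(1−0.3) = 7887 W m^-2.

7890 W m^-2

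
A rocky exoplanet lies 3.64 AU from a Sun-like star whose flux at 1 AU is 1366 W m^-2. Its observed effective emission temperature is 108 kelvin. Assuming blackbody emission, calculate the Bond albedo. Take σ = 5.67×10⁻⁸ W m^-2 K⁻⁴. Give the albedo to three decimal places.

0.701

Flux at the orbit: S = 1366/(3.64)² = 103.1 W m^-2.
From σT⁴ = S(1−α)/4 we invert for α: 1−α = 4σT⁴/S.
4σT⁴ = 4·5.67×10⁻⁸·(108)⁴ = 30.86 W m^-2.
1−α = 30.86/103.1 = 0.2993, so α = 0.7007.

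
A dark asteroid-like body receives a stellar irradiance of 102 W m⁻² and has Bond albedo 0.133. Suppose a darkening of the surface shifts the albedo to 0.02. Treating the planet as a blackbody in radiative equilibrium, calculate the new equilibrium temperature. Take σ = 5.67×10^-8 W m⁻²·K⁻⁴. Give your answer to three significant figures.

145 K

With the new albedo, S(1−α₂)/4 = 24.99 W m⁻², so T₂ = 144.9 K.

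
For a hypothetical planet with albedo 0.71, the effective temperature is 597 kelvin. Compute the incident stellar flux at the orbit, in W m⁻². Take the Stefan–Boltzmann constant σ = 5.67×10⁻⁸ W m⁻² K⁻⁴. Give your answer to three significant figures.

Invert the energy balance for S: S = 4σT⁴/(1−α).
σT⁴ = 5.67×10⁻⁸·(597)⁴ = 7202 W m⁻².
So S = 4×7202/(1−0.71) = 99340 W m⁻².

99300 W m⁻²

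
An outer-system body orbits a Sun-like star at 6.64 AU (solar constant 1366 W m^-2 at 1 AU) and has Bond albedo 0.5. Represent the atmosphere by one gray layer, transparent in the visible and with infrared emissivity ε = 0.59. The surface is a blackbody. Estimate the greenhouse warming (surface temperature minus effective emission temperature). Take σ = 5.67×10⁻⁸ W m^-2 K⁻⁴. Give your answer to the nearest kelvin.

Irradiance scales as 1/d², so S = 1366 W m^-2 × (1/6.64)² = 30.98 W m^-2.
Effective emission temperature (TOA balance): σT_e⁴ = S(1−α)/4 = 3.873 W m^-2 → T_e = 90.91 K.
For a single slab of emissivity ε, T_s⁴ = 2T_e⁴/(2−ε); thus T_s = 90.91·(1.418)^(1/4) = 99.21 K.
T_s − T_e = 99.21 − 90.91 = 8.302 K.

8 K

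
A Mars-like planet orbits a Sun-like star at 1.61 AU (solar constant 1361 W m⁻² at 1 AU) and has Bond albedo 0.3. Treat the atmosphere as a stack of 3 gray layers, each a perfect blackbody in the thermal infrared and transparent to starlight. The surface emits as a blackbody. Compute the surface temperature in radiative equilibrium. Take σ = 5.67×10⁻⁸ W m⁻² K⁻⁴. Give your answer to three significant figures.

284 kelvin

Irradiance scales as 1/d², so S = 1361 W m⁻² × (1/1.61)² = 525.1 W m⁻².
OLR = S(1−α)/4 = 91.88 W m⁻²; the top layer radiates at T_e = 200.6 K.
With N = 3 opaque layers, T_s = (N+1)^(1/4)·T_e = 4^(1/4)·200.6 = 283.7 K.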